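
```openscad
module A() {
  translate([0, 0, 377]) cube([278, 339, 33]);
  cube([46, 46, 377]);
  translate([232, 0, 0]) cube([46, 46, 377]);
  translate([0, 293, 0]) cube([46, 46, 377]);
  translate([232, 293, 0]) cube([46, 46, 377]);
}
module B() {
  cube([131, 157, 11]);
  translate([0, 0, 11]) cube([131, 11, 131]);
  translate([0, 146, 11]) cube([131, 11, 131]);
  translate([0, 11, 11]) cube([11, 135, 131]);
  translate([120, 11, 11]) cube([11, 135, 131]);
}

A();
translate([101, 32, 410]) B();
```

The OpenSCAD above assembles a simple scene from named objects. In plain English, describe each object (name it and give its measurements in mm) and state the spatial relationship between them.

A is a simple wooden stool: a rectangular seat 278 mm (x) by 339 mm (y), 33 mm thick, top face at z = 410 mm, on four square legs, each 46×46 mm in cross-section. The legs rest on z = 0, each flush with a corner of the seat.

B is an open storage box with external size 131×157×142 mm and wall thickness 11 mm (the base is also 11 mm thick). The base covers the whole footprint; the four walls stand on the base, with the y-facing walls full-width and the x-facing walls fitting between their inner faces.

The open box is on top of the stool.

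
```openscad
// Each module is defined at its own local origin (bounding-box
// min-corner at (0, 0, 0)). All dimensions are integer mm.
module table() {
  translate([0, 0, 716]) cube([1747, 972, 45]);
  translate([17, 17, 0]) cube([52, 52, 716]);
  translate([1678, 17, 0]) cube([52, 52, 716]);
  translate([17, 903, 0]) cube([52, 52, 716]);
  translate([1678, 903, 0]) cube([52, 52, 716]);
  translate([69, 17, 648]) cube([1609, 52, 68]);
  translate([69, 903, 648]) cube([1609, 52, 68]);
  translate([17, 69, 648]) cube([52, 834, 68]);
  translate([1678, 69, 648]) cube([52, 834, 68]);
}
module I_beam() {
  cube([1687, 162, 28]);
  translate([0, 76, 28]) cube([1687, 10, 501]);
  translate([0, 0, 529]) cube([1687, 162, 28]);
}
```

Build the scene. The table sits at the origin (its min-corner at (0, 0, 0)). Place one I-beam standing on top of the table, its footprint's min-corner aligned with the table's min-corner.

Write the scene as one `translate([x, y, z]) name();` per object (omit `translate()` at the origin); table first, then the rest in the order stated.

table();
translate([0, 0, 761]) I_beam();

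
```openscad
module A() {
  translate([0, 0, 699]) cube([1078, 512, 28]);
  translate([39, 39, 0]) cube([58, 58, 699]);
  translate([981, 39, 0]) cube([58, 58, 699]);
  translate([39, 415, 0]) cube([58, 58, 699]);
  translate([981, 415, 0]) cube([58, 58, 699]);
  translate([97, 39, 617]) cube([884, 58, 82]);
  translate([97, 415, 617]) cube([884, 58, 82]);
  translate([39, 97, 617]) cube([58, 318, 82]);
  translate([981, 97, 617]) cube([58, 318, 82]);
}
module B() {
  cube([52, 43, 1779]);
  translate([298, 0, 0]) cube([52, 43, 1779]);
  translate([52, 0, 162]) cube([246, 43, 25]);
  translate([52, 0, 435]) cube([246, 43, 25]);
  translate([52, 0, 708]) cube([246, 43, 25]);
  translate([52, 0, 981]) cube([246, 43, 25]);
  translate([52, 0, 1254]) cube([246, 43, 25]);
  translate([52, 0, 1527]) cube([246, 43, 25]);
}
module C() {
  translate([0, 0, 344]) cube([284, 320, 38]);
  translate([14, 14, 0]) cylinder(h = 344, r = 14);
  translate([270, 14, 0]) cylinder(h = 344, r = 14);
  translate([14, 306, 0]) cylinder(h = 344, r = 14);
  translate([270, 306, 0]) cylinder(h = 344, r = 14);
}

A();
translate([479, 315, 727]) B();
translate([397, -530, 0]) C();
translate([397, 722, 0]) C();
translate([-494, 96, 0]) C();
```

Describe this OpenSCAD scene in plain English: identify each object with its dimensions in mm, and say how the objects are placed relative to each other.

A is a table: top 1078 mm (x) × 512 mm (y), 28 mm thick, upper face at z = 727 mm, on four 58×58 mm square legs, each inset 39 mm from the nearest pair of top edges, running from z = 0 to the bottom of the top. Four apron rails, 58 mm thick and 82 mm tall, run between adjacent legs with their top edges flush with the underside of the top and their outer faces flush with the legs' outer faces.

B is a straight ladder. Two 52×43 mm vertical rails, 1779 mm tall, stand 350 mm apart (outside-to-outside) with their front faces coplanar on the −y side. 6 rungs, each 43 mm deep and 25 mm tall, span between the inner faces of the rails, front faces flush with the rails. The lowest rung's underside is at z = 162 mm and rungs are spaced 273 mm apart (underside to underside).

C is a simple wooden stool: a rectangular seat 284 mm (x) by 320 mm (y), 38 mm thick, top face at z = 382 mm, on four round legs, each 28 mm in diameter. The legs rest on z = 0, each leg's axis is inset half a diameter from the nearest pair of seat edges (so the leg's bounding box is flush with the corner).

The ladder is on top of the table. Three stools sit around the table at the −y, +y, −x sides.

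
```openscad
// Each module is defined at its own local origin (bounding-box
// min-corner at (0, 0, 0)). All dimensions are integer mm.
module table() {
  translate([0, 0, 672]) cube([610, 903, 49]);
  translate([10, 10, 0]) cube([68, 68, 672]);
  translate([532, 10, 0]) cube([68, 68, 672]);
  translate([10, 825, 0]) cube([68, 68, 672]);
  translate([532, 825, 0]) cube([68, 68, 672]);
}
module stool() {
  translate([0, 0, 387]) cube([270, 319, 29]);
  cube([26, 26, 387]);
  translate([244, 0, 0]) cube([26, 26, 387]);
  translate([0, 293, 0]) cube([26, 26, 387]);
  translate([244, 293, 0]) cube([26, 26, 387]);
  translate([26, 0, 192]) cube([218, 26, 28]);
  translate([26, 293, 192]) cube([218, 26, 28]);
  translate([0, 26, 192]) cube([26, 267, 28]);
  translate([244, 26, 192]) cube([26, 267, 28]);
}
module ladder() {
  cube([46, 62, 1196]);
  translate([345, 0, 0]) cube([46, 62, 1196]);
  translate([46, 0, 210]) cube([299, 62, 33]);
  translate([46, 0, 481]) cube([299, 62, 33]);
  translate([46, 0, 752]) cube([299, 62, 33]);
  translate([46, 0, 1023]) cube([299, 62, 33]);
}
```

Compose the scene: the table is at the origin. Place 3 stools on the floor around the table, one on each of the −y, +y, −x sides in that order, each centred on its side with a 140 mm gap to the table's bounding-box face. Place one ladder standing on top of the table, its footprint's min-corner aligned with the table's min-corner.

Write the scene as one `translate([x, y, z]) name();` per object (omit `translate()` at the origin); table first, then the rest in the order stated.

table();
translate([170, -459, 0]) stool();
translate([170, 1043, 0]) stool();
translate([-410, 292, 0]) stool();
translate([0, 0, 721]) ladder();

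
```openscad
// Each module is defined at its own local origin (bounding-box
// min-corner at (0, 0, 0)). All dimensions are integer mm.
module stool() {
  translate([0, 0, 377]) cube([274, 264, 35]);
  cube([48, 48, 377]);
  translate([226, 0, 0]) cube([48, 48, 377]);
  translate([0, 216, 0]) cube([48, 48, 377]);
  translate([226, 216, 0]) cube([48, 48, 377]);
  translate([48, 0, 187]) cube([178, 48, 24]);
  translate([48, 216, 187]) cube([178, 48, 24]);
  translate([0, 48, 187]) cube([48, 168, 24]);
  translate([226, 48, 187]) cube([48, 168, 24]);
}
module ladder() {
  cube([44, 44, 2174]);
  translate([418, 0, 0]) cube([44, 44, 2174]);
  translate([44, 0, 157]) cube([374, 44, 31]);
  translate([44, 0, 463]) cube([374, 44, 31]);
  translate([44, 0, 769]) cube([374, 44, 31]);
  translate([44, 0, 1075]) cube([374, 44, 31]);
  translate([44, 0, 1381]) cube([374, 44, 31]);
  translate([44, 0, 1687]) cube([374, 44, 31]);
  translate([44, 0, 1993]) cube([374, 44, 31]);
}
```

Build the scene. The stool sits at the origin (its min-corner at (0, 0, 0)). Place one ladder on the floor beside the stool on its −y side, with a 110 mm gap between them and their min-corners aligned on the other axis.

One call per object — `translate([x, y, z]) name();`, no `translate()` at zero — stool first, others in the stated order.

stool();
translate([0, -154, 0]) ladder();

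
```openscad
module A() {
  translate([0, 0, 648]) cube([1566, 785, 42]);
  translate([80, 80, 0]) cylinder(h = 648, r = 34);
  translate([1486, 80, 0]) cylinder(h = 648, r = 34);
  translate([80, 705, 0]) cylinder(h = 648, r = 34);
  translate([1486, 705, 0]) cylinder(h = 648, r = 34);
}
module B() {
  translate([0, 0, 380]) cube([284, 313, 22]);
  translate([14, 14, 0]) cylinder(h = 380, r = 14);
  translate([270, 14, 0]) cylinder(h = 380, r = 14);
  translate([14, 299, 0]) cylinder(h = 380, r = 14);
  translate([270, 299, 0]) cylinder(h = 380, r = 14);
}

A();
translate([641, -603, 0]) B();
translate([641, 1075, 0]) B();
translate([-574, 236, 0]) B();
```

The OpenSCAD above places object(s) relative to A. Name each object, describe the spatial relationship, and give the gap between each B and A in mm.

Each stool's nearest face is 290 mm from the table's bounding box.

A is a table. B is a stool. Three stools sit around the table at the −y, +y, −x sides. The gap between each stool and the table is 290 mm.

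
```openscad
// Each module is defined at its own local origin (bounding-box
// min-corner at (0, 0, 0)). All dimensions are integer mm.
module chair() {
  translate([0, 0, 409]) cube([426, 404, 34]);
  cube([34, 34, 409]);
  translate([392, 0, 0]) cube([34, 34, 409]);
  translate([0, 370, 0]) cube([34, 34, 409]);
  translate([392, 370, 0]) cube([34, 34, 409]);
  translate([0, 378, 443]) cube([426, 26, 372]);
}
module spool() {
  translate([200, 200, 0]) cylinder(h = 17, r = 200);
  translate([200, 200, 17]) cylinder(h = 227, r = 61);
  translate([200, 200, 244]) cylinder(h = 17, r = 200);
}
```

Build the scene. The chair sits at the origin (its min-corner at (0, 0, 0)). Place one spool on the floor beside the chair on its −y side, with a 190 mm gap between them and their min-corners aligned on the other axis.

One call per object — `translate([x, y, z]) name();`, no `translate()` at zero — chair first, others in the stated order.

chair();
translate([0, -590, 0]) spool();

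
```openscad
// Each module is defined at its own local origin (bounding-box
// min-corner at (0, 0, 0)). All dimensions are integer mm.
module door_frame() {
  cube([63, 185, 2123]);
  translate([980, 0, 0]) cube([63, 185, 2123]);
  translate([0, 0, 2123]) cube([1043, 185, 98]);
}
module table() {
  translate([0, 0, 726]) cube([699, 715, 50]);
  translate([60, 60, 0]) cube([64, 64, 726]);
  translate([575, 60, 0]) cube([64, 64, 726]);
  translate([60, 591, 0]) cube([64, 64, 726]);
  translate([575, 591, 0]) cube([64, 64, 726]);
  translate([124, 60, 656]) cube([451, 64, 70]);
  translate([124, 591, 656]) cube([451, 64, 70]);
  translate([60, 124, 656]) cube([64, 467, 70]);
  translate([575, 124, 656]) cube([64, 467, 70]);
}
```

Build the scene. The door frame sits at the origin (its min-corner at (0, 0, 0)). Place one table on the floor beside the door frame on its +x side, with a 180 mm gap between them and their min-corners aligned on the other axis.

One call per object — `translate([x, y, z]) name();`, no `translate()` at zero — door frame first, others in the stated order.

door_frame();
translate([1223, 0, 0]) table();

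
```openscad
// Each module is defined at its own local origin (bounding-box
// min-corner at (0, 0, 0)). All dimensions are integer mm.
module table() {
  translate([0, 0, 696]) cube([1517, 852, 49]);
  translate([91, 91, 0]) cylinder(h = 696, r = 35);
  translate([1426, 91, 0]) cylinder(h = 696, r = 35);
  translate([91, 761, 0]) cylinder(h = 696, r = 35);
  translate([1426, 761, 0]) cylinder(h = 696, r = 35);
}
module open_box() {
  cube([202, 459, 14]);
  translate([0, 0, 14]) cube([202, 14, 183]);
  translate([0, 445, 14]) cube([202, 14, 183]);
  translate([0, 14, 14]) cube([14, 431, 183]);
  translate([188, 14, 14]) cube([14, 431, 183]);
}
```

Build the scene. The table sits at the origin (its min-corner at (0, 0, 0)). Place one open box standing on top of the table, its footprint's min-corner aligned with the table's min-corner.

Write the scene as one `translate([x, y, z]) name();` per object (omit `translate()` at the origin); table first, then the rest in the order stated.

table();
translate([0, 0, 745]) open_box();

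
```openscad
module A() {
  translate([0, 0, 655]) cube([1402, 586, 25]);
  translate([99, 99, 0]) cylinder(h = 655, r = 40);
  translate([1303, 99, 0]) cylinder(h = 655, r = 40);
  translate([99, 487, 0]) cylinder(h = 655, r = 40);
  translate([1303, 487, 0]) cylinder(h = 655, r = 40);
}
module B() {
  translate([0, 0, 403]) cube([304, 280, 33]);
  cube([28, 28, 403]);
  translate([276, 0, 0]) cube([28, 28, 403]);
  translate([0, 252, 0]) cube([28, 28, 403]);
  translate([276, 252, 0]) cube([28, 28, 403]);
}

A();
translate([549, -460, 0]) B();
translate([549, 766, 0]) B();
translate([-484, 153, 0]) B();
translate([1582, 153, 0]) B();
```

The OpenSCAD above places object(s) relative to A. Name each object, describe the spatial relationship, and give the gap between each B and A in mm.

A is a table. B is a stool. Four stools sit around the table at the −y, +y, −x, +x sides. The gap between each stool and the table is 180 mm.

Each stool's nearest face is 180 mm from the table's bounding box.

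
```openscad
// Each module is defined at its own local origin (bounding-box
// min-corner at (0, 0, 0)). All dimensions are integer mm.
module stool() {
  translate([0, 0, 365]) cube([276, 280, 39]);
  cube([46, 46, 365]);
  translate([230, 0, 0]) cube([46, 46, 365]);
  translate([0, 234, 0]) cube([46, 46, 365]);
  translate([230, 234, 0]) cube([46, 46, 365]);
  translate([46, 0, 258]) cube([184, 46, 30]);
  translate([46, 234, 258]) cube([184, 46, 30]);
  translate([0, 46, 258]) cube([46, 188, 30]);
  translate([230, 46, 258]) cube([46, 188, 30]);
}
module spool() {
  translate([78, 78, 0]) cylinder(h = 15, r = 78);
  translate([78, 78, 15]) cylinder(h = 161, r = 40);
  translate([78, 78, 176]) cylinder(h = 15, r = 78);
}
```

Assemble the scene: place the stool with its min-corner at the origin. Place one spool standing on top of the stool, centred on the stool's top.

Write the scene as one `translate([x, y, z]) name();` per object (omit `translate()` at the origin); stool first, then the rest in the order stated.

stool();
translate([60, 62, 404]) spool();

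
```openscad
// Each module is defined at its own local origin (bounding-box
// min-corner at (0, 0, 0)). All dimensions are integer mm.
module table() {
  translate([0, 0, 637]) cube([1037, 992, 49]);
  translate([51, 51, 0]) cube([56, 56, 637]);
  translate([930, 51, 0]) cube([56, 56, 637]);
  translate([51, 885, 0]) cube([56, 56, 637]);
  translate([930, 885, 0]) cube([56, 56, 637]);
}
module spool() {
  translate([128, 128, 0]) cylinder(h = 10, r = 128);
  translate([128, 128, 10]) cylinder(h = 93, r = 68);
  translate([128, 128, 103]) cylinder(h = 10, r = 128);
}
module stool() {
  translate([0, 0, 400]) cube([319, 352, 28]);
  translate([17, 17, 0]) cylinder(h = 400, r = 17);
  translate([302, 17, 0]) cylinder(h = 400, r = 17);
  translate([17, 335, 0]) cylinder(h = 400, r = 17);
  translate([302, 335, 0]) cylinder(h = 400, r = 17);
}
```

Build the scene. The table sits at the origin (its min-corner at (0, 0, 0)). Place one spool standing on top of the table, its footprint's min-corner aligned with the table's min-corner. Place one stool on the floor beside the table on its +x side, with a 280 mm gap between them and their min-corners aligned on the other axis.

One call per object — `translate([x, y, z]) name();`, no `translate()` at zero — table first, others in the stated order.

table();
translate([0, 0, 686]) spool();
translate([1317, 0, 0]) stool();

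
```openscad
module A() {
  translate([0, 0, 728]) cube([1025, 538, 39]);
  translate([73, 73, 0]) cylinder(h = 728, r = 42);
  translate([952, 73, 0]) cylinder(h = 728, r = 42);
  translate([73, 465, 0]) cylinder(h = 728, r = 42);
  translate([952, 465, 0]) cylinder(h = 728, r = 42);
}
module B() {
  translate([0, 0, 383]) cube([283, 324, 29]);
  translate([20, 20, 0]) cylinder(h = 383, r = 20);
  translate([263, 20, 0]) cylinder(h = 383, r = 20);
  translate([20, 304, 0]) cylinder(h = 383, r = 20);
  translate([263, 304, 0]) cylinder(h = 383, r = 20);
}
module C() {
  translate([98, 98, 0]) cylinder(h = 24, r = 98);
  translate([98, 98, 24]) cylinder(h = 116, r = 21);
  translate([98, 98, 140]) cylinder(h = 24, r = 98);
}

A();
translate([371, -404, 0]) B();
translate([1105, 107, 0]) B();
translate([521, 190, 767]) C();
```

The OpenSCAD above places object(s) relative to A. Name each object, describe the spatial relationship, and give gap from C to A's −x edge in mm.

The spool's min-x is at 521; the table's min-x is 0; gap = 521 mm.

A is a table. B is a stool. C is a spool. Two stools sit around the table at the −y, +x sides. The spool is on top of the table. The gap from the spool to the table's −x edge is 521 mm.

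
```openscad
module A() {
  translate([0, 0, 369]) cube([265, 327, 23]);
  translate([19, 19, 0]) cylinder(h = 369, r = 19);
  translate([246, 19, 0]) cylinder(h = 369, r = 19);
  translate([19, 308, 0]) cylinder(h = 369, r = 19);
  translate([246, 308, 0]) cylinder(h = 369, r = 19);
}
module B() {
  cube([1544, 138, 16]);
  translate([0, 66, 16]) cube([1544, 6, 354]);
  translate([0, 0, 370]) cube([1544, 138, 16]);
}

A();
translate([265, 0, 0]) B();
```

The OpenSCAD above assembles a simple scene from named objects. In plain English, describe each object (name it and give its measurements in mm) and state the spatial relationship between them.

A is a four-legged stool. The seat is 265×327 mm, 23 mm thick, top at z = 392 mm. It stands on four round legs, each 38 mm in diameter, from z = 0 to the seat underside, each leg's axis is inset half a diameter from the nearest pair of seat edges (so the leg's bounding box is flush with the corner).

B is an I-beam lying along x, 1544 mm long. Overall section height 386 mm. Two flanges 138 mm wide (y) and 16 mm thick, one on the floor and one at the top; a web 6 mm thick runs between them, centred on the flange width.

The I-beam is against the stool's +x side, with their −y faces flush.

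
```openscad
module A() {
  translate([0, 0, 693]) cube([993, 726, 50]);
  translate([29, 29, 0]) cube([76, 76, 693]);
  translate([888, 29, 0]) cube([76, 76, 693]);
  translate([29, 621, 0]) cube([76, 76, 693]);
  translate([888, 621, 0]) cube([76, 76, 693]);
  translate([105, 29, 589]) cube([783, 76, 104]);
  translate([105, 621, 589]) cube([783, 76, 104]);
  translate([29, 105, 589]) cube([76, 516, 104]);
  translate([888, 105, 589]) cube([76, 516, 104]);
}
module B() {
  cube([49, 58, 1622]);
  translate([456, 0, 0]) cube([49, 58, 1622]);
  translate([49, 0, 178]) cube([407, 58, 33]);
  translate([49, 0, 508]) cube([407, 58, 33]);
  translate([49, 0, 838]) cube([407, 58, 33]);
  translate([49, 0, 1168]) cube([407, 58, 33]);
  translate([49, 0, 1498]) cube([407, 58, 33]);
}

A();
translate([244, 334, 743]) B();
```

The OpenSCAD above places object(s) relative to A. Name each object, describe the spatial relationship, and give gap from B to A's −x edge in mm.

A is a table. B is a ladder. The ladder is on top of the table, centred. The gap from the ladder to the table's −x edge is 244 mm.

The ladder's min-x is at 244; the table's min-x is 0; gap = 244 mm.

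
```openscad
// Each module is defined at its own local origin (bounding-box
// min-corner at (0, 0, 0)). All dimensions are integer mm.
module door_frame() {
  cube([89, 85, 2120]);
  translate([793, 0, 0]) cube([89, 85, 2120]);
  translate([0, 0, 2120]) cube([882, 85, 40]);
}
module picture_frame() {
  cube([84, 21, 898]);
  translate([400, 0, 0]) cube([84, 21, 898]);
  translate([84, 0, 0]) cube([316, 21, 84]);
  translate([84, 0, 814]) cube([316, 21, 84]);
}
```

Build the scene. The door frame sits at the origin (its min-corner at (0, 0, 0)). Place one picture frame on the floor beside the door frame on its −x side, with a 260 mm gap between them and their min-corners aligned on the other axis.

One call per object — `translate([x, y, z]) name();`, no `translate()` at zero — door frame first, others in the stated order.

door_frame();
translate([-744, 0, 0]) picture_frame();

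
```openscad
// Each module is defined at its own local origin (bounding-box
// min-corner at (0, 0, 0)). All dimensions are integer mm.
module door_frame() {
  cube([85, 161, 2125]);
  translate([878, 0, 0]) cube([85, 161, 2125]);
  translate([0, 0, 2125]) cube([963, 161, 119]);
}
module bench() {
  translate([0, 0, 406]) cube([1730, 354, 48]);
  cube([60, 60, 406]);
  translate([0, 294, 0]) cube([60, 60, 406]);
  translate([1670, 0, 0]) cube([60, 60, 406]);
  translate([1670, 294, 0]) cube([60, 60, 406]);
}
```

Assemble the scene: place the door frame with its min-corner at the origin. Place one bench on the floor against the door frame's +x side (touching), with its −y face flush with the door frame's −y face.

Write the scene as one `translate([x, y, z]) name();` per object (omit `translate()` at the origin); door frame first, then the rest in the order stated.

door_frame();
translate([963, 0, 0]) bench();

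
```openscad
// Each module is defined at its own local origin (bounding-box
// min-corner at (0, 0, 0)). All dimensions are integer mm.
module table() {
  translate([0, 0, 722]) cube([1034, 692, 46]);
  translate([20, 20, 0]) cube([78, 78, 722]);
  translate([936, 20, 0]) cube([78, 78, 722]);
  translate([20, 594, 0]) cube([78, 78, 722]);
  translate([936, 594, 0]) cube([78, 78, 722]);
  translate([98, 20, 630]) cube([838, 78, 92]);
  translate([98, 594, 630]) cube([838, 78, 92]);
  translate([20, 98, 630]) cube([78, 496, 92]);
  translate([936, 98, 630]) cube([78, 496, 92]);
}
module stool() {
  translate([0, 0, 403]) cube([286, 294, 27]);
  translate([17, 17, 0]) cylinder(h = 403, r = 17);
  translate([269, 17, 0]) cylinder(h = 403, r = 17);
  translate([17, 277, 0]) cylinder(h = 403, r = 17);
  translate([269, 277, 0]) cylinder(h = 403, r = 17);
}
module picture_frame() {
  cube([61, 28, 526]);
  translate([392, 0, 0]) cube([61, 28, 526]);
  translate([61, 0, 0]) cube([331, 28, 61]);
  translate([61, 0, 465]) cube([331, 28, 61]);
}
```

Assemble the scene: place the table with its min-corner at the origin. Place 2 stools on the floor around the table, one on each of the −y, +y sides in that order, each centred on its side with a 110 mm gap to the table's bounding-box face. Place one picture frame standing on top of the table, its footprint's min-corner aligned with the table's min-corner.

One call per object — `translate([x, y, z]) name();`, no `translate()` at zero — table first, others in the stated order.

table();
translate([374, -404, 0]) stool();
translate([374, 802, 0]) stool();
translate([0, 0, 768]) picture_frame();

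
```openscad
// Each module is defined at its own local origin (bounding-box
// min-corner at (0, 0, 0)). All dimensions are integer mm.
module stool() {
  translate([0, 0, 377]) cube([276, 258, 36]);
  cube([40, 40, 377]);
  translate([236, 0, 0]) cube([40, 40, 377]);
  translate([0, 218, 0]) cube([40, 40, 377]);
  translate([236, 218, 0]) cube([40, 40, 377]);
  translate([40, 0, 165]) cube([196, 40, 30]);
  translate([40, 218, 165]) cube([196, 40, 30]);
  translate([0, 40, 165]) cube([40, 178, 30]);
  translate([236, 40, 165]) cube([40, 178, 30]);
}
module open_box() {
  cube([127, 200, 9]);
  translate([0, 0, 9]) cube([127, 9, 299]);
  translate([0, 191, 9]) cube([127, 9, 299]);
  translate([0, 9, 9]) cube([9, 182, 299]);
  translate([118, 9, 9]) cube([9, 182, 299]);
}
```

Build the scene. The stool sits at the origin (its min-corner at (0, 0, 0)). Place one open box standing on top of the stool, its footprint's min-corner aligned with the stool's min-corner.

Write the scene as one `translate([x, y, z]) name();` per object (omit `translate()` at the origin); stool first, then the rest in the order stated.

stool();
translate([0, 0, 413]) open_box();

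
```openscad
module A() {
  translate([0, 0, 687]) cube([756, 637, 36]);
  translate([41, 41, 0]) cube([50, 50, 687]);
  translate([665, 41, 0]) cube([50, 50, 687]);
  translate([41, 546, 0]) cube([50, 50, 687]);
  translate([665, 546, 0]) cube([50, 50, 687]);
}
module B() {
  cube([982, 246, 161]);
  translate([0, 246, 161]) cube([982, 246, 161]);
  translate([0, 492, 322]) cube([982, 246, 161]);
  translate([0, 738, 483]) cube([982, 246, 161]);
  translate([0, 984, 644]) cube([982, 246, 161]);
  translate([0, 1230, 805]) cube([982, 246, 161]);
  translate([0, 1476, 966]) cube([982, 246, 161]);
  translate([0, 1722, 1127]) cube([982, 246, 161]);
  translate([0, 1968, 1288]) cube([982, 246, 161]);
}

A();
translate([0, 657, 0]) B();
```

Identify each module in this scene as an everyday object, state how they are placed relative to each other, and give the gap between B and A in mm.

A is a table. B is a staircase. The staircase is on the floor beside the table on its +y side. The gap between the staircase and the table is 20 mm.

The staircase's nearest face is 20 mm from the table's +y face.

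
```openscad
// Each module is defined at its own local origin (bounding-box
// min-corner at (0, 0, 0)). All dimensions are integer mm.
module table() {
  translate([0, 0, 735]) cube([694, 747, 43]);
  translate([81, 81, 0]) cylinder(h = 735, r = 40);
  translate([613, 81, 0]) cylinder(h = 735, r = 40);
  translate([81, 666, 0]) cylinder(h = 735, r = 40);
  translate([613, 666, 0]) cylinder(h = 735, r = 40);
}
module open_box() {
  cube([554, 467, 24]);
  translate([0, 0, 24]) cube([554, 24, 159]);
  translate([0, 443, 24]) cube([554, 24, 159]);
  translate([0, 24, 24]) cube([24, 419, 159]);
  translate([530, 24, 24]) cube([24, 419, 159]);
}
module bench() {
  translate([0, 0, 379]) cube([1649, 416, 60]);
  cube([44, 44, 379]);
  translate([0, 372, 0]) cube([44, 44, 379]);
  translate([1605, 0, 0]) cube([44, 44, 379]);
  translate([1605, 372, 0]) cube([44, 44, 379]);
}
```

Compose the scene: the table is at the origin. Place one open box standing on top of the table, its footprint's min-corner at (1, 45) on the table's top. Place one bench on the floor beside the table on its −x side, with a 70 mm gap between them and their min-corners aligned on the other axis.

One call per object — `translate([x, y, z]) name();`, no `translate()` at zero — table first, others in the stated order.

table();
translate([1, 45, 778]) open_box();
translate([-1719, 0, 0]) bench();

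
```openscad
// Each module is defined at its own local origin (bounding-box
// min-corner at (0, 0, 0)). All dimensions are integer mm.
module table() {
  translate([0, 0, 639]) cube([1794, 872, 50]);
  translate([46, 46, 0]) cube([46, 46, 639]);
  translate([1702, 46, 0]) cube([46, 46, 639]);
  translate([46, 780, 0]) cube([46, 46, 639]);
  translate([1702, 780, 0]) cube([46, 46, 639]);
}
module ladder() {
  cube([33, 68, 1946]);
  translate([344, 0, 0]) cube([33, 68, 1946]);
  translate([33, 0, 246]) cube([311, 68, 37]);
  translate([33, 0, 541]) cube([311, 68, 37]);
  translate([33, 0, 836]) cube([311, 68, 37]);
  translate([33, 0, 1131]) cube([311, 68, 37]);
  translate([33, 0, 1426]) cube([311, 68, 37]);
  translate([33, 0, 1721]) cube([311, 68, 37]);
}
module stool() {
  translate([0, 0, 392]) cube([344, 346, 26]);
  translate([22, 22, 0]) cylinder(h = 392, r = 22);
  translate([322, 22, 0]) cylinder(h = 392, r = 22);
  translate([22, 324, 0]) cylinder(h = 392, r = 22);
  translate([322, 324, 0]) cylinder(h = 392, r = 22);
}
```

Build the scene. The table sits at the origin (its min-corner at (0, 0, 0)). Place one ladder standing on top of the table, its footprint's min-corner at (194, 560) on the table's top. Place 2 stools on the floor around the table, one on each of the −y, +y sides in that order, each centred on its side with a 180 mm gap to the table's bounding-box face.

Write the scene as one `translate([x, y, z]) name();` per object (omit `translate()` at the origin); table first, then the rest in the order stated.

table();
translate([194, 560, 689]) ladder();
translate([725, -526, 0]) stool();
translate([725, 1052, 0]) stool();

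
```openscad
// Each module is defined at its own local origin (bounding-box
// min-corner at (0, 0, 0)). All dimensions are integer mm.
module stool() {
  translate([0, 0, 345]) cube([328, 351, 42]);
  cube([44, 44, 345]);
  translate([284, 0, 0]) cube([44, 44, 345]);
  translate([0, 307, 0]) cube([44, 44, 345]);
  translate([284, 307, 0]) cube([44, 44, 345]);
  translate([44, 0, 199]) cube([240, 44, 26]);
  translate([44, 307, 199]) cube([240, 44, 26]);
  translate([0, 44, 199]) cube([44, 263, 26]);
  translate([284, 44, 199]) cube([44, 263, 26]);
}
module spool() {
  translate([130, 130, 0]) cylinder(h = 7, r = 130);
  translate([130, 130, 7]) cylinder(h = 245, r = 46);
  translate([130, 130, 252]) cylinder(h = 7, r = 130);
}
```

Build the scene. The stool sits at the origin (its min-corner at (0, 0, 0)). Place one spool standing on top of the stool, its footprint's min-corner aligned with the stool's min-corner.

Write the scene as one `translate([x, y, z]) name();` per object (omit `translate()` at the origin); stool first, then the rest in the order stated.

stool();
translate([0, 0, 387]) spool();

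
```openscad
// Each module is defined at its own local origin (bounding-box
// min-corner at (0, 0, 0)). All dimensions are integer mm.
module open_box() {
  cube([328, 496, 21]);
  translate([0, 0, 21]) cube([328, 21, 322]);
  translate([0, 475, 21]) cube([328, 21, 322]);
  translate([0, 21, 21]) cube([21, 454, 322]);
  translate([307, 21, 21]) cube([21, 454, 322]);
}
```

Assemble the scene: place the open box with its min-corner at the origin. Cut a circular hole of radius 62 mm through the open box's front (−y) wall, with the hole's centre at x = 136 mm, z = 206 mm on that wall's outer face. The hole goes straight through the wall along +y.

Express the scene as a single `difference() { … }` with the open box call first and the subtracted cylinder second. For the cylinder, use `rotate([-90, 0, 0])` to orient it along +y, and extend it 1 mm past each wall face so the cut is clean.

difference() {
  open_box();
  translate([136, -1, 206]) rotate([-90, 0, 0]) cylinder(h = 23, r = 62);
}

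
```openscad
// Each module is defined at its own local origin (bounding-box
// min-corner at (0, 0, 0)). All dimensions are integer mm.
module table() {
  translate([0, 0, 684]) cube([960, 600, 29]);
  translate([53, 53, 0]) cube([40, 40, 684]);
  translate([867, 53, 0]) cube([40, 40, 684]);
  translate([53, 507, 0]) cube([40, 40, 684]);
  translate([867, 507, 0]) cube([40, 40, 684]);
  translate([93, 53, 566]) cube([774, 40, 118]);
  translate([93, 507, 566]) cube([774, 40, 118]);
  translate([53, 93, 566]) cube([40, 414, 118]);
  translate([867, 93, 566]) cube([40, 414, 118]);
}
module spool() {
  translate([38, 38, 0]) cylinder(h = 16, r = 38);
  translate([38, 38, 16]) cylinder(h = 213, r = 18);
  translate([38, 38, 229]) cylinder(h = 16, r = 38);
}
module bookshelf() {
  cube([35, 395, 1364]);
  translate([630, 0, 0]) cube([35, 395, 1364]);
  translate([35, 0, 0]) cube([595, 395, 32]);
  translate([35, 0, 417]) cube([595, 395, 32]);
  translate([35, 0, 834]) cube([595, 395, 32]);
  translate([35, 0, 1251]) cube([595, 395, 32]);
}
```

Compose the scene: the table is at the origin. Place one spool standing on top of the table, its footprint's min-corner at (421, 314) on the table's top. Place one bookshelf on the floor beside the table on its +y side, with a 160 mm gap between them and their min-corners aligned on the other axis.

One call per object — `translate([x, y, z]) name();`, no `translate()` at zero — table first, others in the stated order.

table();
translate([421, 314, 713]) spool();
translate([0, 760, 0]) bookshelf();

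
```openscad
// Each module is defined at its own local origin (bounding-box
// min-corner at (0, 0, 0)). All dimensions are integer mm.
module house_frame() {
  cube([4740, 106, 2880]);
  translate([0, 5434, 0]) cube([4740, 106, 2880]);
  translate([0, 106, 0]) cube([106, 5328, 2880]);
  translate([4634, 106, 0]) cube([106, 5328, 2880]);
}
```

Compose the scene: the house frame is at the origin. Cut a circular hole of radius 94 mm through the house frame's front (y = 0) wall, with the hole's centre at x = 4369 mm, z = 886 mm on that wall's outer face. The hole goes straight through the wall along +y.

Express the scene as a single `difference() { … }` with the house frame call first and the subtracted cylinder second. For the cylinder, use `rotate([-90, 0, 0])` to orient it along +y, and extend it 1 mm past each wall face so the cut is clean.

difference() {
  house_frame();
  translate([4369, -1, 886]) rotate([-90, 0, 0]) cylinder(h = 108, r = 94);
}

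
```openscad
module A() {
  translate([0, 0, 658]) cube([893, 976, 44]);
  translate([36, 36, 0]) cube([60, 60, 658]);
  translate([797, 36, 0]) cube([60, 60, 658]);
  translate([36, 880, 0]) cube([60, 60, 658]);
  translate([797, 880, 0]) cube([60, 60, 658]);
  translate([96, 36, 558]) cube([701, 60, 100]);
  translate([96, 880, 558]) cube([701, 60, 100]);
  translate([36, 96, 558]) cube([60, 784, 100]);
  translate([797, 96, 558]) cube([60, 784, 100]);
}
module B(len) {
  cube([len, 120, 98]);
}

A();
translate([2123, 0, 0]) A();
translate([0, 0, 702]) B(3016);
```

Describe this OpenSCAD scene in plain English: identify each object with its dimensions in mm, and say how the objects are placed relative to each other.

A is a rectangular dining table. The top is 893×976×44 mm with its upper surface at z = 702 mm. It stands on four 60×60 mm square legs, each inset 36 mm from the nearest pair of top edges, running from the floor to the underside of the top. Four apron rails, 60 mm thick and 100 mm tall, run between adjacent legs with their top edges flush with the underside of the top and their outer faces flush with the legs' outer faces.

B is a rectangular beam 3016 mm long (x), 120 mm deep (y), 98 mm thick (z).

The beam spans the tops of two tables placed 1230 mm apart, resting at z = 702 mm.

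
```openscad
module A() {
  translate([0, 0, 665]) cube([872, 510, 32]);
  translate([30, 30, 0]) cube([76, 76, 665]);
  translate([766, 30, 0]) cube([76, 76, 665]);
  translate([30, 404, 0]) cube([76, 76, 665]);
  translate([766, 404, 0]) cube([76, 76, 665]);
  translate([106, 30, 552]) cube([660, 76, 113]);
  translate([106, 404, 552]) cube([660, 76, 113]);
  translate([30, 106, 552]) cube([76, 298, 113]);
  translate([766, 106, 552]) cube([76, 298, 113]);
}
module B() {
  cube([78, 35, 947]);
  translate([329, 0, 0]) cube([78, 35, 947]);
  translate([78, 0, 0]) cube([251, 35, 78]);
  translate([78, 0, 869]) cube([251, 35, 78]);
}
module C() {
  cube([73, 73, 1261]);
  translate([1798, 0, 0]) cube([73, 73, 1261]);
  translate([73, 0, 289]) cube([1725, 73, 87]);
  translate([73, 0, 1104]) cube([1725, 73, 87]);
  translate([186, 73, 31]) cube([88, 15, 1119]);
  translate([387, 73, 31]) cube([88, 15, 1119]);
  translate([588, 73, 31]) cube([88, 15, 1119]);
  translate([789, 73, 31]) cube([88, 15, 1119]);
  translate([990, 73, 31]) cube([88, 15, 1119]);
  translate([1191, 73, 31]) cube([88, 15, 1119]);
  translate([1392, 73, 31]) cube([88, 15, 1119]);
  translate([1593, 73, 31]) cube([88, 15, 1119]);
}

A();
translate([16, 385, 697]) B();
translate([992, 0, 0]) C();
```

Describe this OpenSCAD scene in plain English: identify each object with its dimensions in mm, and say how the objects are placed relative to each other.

A is a rectangular dining table. The top is 872×510×32 mm with its upper surface at z = 697 mm. It stands on four 76×76 mm square legs, each inset 30 mm from the nearest pair of top edges, running from the floor to the underside of the top. Four apron rails, 76 mm thick and 113 mm tall, run between adjacent legs with their top edges flush with the underside of the top and their outer faces flush with the legs' outer faces.

B is a rectangular picture frame lying in the x–z plane (depth along y). The opening is 251 mm wide (x) by 791 mm tall (z), surrounded by a border 78 mm wide on all four sides. The frame is 35 mm deep and is made of two full-height vertical stiles with two horizontal rails fitted between them.

C is a fence section. Two 73×73 mm posts, 1261 mm tall, stand on the floor with a clear span of 1725 mm between their inner faces. Two horizontal rails of 73×87 mm section span the gap between the posts with their undersides at z = 289 mm and z = 1104 mm, flush with the posts' −y face. 8 pickets, each 88 mm wide, 15 mm thick and 1119 mm tall, are fixed to the +y face of the rails with their bottoms at z = 31 mm, evenly spaced across the span with equal gaps (rounded down to the nearest mm) at the −x end and between each pair — any rounding remainder accumulates at the +x end.

The picture frame is on top of the table. The fence section is on the floor beside the table on its +x side.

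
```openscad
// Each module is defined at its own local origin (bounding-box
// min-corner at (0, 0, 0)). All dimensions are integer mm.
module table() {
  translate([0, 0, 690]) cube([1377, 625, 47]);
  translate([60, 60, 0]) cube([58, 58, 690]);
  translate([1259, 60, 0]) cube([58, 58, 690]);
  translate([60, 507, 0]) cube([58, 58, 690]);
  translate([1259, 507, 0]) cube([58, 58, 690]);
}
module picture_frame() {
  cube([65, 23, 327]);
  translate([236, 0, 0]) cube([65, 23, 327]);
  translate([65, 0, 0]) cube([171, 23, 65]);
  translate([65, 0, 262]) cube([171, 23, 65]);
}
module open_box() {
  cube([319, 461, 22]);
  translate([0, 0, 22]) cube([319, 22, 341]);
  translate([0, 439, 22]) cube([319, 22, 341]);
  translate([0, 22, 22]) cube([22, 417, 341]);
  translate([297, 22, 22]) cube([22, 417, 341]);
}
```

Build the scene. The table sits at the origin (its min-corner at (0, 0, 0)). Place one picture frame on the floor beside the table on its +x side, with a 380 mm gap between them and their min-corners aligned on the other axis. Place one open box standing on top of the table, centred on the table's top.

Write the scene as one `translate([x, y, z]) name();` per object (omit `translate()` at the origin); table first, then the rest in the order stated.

table();
translate([1757, 0, 0]) picture_frame();
translate([529, 82, 737]) open_box();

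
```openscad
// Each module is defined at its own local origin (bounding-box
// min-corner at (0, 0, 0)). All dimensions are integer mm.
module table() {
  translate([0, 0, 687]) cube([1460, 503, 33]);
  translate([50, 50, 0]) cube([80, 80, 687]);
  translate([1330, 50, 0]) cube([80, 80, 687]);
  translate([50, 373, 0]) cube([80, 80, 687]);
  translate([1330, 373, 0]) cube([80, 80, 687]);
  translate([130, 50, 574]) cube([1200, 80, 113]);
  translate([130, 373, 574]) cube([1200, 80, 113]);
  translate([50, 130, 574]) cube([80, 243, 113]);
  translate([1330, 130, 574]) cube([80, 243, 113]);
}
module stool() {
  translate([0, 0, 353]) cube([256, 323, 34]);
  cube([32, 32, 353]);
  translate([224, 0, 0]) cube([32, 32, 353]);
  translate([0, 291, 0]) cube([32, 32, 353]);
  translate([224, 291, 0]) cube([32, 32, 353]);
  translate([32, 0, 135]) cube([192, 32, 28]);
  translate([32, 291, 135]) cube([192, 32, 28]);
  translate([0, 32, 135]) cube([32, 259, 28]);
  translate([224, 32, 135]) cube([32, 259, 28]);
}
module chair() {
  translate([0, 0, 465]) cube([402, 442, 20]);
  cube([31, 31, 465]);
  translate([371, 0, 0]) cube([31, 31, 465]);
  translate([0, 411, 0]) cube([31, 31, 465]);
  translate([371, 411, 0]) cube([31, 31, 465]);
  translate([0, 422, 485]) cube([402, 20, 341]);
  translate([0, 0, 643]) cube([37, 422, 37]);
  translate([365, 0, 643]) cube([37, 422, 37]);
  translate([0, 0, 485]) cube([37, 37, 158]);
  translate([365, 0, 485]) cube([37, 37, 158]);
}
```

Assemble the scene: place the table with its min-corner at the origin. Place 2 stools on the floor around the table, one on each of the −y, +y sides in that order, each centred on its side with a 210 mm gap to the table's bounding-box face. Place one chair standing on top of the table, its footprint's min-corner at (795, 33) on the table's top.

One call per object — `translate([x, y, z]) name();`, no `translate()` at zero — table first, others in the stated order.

table();
translate([602, -533, 0]) stool();
translate([602, 713, 0]) stool();
translate([795, 33, 720]) chair();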